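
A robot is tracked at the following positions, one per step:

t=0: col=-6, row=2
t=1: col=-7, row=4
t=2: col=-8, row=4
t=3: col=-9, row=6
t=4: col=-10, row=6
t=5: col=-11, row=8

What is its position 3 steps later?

col=-14, row=10

Step-to-step displacements: (-1, +2), (-1, +0), (-1, +2), (-1, +0), (-1, +2) — a repeating cycle of length 2.
step 6: apply (-1, +0) → col=-12, row=8
step 7: apply (-1, +2) → col=-13, row=10
step 8: apply (-1, +0) → col=-14, row=10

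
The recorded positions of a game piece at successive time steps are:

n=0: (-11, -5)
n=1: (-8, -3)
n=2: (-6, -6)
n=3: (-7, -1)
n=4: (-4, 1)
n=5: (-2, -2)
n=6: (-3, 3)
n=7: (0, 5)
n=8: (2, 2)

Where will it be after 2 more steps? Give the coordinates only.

(4, 9)

The moves between consecutive positions are (+3, +2), (+2, -3), (-1, +5), (+3, +2), (+2, -3), (-1, +5), (+3, +2), (+2, -3); they repeat the 3-cycle [(+3, +2), (+2, -3), (-1, +5)].
step 9: apply (-1, +5) → (1, 7)
step 10: apply (+3, +2) → (4, 9)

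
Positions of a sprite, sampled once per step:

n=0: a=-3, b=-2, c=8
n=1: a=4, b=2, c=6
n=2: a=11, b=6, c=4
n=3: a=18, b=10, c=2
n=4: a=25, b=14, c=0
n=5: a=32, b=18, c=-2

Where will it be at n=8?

Constant displacement of (+7,+4,-2) per step.
step 6: a=32, b=18, c=-2 + (+7,+4,-2) → a=39, b=22, c=-4
step 7: a=39, b=22, c=-4 + (+7,+4,-2) → a=46, b=26, c=-6
step 8: a=46, b=26, c=-6 + (+7,+4,-2) → a=53, b=30, c=-8

a=53, b=30, c=-8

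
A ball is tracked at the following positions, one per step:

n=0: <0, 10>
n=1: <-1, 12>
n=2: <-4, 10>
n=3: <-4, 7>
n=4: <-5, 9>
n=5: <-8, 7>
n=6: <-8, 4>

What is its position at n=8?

<-12, 4>

The moves between consecutive positions are <-1, +2>, <-3, -2>, <+0, -3>, <-1, +2>, <-3, -2>, <+0, -3>; they repeat the 3-cycle [<-1, +2>, <-3, -2>, <+0, -3>].
step 7: apply <-1, +2> → <-9, 6>
step 8: apply <-3, -2> → <-12, 4>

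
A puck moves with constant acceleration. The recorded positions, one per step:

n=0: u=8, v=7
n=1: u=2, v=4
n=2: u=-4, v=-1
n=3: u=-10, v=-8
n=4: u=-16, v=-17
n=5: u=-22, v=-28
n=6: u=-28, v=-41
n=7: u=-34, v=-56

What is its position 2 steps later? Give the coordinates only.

Successive displacements: (-6, -3), (-6, -5), (-6, -7), (-6, -9), (-6, -11), (-6, -13), (-6, -15) — each changes by (+0, -2).
step 8: u=-34, v=-56 + (-6, -17) → u=-40, v=-73
step 9: u=-40, v=-73 + (-6, -19) → u=-46, v=-92

u=-46, v=-92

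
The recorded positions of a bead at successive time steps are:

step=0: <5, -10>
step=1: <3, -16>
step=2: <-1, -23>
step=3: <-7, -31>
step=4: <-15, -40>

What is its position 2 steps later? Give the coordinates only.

<-37, -61>

Successive displacements: <-2, -6>, <-4, -7>, <-6, -8>, <-8, -9> — each changes by <-2, -1>.
step 5: <-15, -40> + <-10, -10> → <-25, -50>
step 6: <-25, -50> + <-12, -11> → <-37, -61>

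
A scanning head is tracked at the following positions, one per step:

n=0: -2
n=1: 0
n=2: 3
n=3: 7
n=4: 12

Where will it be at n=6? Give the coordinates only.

Successive displacements: +2, +3, +4, +5 — each changes by +1.
step 5: 12 + 6 → 18
step 6: 18 + 7 → 25

25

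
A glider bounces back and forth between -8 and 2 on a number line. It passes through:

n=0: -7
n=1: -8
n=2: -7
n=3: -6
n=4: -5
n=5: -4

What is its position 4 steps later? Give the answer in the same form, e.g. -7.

The value travels 1 per step and bounces off the walls at -8 and 2.
  step 6: -4 → -3
  step 7: -3 → -2
  step 8: -2 → -1
  step 9: -1 → 0

0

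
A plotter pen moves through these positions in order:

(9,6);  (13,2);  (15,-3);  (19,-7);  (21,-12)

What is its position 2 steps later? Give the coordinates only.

(27,-21)

The moves between consecutive positions are (+4,-4), (+2,-5), (+4,-4), (+2,-5); they repeat the 2-cycle [(+4,-4), (+2,-5)].
step 5: apply (+4,-4) → (25,-16)
step 6: apply (+2,-5) → (27,-21)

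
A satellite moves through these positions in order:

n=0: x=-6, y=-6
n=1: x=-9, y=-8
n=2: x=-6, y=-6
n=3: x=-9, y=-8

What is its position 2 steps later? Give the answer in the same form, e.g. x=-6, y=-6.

x=-9, y=-8

Consecutive displacements (-3, -2), (+3, +2), (-3, -2) scale by a factor of -1 each step.
step 4: x=-9, y=-8 + (+3, +2) → x=-6, y=-6
step 5: x=-6, y=-6 + (-3, -2) → x=-9, y=-8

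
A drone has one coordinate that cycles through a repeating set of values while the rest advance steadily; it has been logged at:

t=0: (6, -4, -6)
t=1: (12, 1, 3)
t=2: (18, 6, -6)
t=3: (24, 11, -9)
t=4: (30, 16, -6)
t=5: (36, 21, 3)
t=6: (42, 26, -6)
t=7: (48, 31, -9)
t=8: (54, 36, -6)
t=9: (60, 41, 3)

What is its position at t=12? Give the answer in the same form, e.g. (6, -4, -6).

(78, 56, -6)

The first coordinate changes by +6 each step, so at step 12 it is 6 + 12·(6) = 78.
The second coordinate changes by +5 each step, so at step 12 it is -4 + 12·(5) = 56.
The third coordinate repeats the cycle [-6, 3, -6, -9] with period 4; step 12 mod 4 = 0, giving -6.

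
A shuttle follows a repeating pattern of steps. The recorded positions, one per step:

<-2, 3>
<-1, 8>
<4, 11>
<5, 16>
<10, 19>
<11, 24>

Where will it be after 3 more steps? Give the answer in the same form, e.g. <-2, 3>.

<22, 35>

Differencing gives <+1, +5>, <+5, +3>, <+1, +5>, <+5, +3>, <+1, +5>. This is the pattern <+1, +5>, <+5, +3> repeated.
step 6: apply <+5, +3> → <16, 27>
step 7: apply <+1, +5> → <17, 32>
step 8: apply <+5, +3> → <22, 35>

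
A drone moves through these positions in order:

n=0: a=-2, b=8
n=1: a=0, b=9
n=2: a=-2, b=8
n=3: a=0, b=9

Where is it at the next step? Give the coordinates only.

The jumps are (+2, +1), (-2, -1), (+2, +1) — a geometric progression with ratio -1.
step 4: a=0, b=9 + (-2, -1) → a=-2, b=8

a=-2, b=8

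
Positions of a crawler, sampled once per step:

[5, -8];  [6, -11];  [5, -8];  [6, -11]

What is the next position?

Consecutive displacements [+1, -3], [-1, +3], [+1, -3] scale by a factor of -1 each step.
step 4: [6, -11] + [-1, +3] → [5, -8]

[5, -8]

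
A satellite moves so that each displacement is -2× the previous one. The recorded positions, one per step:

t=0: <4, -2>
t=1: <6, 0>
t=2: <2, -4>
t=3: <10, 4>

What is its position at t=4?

<-6, -12>

Consecutive displacements <+2, +2>, <-4, -4>, <+8, +8> scale by a factor of -2 each step.
step 4: <10, 4> + <-16, -16> → <-6, -12>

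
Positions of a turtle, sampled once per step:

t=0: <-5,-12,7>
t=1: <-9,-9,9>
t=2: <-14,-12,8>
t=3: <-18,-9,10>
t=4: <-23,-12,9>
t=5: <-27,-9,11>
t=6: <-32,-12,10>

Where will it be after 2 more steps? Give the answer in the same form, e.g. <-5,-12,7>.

Step-to-step displacements: <-4,+3,+2>, <-5,-3,-1>, <-4,+3,+2>, <-5,-3,-1>, <-4,+3,+2>, <-5,-3,-1> — a repeating cycle of length 2.
step 7: apply <-4,+3,+2> → <-36,-9,12>
step 8: apply <-5,-3,-1> → <-41,-12,11>

<-41,-12,11>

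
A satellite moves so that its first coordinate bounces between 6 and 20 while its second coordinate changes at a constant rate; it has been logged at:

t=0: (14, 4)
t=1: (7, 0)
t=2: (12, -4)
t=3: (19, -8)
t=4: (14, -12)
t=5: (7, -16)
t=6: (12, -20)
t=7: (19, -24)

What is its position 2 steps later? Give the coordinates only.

The first coordinate reflects between 6 and 20, moving 7 per step.
  step 8: 19 → 14
  step 9: 14 → 7
The second coordinate changes by -4 each step: at step 9 it is -32.

(7, -32)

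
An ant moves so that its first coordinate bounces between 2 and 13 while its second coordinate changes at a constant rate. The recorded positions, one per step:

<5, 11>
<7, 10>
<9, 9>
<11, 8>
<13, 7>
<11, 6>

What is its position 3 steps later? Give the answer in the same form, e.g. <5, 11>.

<5, 3>

The first coordinate travels 2 per step and bounces off the walls at 2 and 13.
  step 6: 11 → 9
  step 7: 9 → 7
  step 8: 7 → 5
The second coordinate changes by -1 each step: at step 8 it is 3.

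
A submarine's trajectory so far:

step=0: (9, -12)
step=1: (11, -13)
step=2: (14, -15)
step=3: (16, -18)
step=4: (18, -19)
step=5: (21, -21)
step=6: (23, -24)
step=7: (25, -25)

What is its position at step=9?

(30, -30)

Step-to-step displacements: (+2, -1), (+3, -2), (+2, -3), (+2, -1), (+3, -2), (+2, -3), (+2, -1) — a repeating cycle of length 3.
step 8: apply (+3, -2) → (28, -27)
step 9: apply (+2, -3) → (30, -30)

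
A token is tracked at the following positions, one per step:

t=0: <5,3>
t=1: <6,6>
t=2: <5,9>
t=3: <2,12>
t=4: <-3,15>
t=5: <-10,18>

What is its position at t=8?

Successive displacements: <+1,+3>, <-1,+3>, <-3,+3>, <-5,+3>, <-7,+3> — each changes by <-2,+0>.
step 6: <-10,18> + <-9,+3> → <-19,21>
step 7: <-19,21> + <-11,+3> → <-30,24>
step 8: <-30,24> + <-13,+3> → <-43,27>

<-43,27>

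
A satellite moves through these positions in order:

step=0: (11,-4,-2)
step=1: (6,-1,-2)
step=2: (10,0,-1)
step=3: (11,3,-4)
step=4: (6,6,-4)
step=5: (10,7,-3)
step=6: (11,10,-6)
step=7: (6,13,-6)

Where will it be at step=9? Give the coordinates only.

(11,17,-8)

Step-to-step displacements: (-5,+3,+0), (+4,+1,+1), (+1,+3,-3), (-5,+3,+0), (+4,+1,+1), (+1,+3,-3), (-5,+3,+0) — a repeating cycle of length 3.
step 8: apply (+4,+1,+1) → (10,14,-5)
step 9: apply (+1,+3,-3) → (11,17,-8)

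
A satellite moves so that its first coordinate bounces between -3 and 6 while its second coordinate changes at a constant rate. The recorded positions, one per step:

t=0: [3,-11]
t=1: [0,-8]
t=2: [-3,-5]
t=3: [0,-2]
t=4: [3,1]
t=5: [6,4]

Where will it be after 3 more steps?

[-3,13]

The first coordinate travels 3 per step and bounces off the walls at -3 and 6.
  step 6: 6 → 3
  step 7: 3 → 0
  step 8: 0 → -3
The second coordinate changes by +3 each step: at step 8 it is 13.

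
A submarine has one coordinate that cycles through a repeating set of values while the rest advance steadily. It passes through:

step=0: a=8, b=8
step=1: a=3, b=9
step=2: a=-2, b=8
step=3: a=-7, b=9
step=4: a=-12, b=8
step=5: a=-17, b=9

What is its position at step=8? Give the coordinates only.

The a coordinate changes by -5 each step, so at step 8 it is 8 + 8·(-5) = -32.
The b coordinate repeats the cycle [8, 9] with period 2; step 8 mod 2 = 0, giving 8.

a=-32, b=8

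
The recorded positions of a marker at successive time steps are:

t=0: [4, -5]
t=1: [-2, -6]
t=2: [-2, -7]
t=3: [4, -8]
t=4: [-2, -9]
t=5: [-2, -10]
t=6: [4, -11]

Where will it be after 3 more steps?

[4, -14]

The first coordinate repeats the cycle [4, -2, -2] with period 3; step 9 mod 3 = 0, giving 4.
The second coordinate changes by -1 each step, so at step 9 it is -5 + 9·(-1) = -14.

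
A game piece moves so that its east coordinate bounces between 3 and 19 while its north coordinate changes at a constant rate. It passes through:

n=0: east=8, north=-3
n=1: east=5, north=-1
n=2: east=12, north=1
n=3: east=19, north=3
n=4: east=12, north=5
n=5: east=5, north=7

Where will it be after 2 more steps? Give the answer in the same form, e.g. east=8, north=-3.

east=15, north=11

The east coordinate reflects between 3 and 19, moving 7 per step.
  step 6: 5 → 8
  step 7: 8 → 15
The north coordinate changes by +2 each step: at step 7 it is 11.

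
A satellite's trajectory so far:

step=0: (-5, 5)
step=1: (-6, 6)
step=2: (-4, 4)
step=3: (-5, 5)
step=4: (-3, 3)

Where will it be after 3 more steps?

(-3, 3)

Step-to-step displacements: (-1, +1), (+2, -2), (-1, +1), (+2, -2) — a repeating cycle of length 2.
step 5: apply (-1, +1) → (-4, 4)
step 6: apply (+2, -2) → (-2, 2)
step 7: apply (-1, +1) → (-3, 3)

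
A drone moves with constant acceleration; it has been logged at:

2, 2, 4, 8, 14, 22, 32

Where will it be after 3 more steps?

Successive displacements: +0, +2, +4, +6, +8, +10 — each changes by +2.
step 7: 32 + 12 → 44
step 8: 44 + 14 → 58
step 9: 58 + 16 → 74

74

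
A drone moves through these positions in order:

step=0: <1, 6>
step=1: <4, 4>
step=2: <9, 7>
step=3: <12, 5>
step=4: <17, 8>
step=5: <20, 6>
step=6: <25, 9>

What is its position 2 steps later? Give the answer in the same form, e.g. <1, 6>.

Step-to-step displacements: <+3, -2>, <+5, +3>, <+3, -2>, <+5, +3>, <+3, -2>, <+5, +3> — a repeating cycle of length 2.
step 7: apply <+3, -2> → <28, 7>
step 8: apply <+5, +3> → <33, 10>

<33, 10>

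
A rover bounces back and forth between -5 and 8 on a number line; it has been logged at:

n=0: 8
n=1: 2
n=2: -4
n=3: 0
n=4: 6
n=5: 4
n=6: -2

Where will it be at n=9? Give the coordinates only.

6

The value reflects between -5 and 8, moving 6 per step.
  step 7: -2 → -2
  step 8: -2 → 4
  step 9: 4 → 6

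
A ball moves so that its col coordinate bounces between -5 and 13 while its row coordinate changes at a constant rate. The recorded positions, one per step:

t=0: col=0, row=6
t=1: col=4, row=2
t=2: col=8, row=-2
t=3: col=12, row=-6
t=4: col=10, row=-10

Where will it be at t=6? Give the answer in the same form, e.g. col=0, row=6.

col=2, row=-18

The col coordinate travels 4 per step and bounces off the walls at -5 and 13.
  step 5: 10 → 6
  step 6: 6 → 2
The row coordinate changes by -4 each step: at step 6 it is -18.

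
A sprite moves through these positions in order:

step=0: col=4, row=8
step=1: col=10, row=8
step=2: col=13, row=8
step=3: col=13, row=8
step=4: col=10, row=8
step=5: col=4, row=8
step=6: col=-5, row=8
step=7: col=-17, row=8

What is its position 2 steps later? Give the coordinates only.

First differences are (+6,+0), (+3,+0), (+0,+0), (-3,+0), (-6,+0), (-9,+0), (-12,+0); their common second difference is (-3,+0) (constant acceleration).
step 8: col=-17, row=8 + (-15,+0) → col=-32, row=8
step 9: col=-32, row=8 + (-18,+0) → col=-50, row=8

col=-50, row=8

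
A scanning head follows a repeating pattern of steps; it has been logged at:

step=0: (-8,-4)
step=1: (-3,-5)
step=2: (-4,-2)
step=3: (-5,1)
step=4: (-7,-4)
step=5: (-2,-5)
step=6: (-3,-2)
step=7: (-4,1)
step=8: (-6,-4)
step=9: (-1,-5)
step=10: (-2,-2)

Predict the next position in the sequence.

(-3,1)

Step-to-step displacements: (+5,-1), (-1,+3), (-1,+3), (-2,-5), (+5,-1), (-1,+3), (-1,+3), (-2,-5), (+5,-1), (-1,+3) — a repeating cycle of length 4.
step 11: apply (-1,+3) → (-3,1)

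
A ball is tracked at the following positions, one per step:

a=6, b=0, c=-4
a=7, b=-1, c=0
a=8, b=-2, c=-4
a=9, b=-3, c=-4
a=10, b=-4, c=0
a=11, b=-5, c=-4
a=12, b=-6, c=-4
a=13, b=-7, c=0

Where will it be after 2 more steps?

A: linear, +1 per step → 15 at step 9.
B: linear, -1 per step → -9 at step 9.
C: cycles through -4, 0, -4 every 3 steps. Step 9 lands at position 0 of the cycle → -4.

a=15, b=-9, c=-4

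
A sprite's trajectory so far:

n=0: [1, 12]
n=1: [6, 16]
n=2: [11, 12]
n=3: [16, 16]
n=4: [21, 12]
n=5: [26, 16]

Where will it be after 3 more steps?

Differencing gives [+5, +4], [+5, -4], [+5, +4], [+5, -4], [+5, +4]. This is the pattern [+5, +4], [+5, -4] repeated.
step 6: apply [+5, -4] → [31, 12]
step 7: apply [+5, +4] → [36, 16]
step 8: apply [+5, -4] → [41, 12]

[41, 12]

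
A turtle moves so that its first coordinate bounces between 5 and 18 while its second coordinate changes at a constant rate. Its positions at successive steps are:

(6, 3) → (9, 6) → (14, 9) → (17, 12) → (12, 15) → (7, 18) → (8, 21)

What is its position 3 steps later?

(13, 30)

The first coordinate travels 5 per step and bounces off the walls at 5 and 18.
  step 7: 8 → 13
  step 8: 13 → 18
  step 9: 18 → 13
The second coordinate changes by +3 each step: at step 9 it is 30.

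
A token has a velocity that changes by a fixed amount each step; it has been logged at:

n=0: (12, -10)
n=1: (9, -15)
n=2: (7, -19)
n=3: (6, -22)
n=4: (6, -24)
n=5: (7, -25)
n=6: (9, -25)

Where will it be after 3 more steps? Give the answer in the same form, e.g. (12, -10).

(21, -19)

First differences are (-3, -5), (-2, -4), (-1, -3), (+0, -2), (+1, -1), (+2, +0); their common second difference is (+1, +1) (constant acceleration).
step 7: (9, -25) + (+3, +1) → (12, -24)
step 8: (12, -24) + (+4, +2) → (16, -22)
step 9: (16, -22) + (+5, +3) → (21, -19)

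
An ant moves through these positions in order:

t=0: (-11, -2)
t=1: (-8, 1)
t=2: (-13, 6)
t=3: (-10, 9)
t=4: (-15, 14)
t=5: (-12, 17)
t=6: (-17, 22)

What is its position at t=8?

Step-to-step displacements: (+3, +3), (-5, +5), (+3, +3), (-5, +5), (+3, +3), (-5, +5) — a repeating cycle of length 2.
step 7: apply (+3, +3) → (-14, 25)
step 8: apply (-5, +5) → (-19, 30)

(-19, 30)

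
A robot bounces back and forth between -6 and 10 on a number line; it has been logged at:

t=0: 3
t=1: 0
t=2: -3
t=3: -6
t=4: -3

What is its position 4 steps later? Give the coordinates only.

The value reflects between -6 and 10, moving 3 per step.
  step 5: -3 → 0
  step 6: 0 → 3
  step 7: 3 → 6
  step 8: 6 → 9

9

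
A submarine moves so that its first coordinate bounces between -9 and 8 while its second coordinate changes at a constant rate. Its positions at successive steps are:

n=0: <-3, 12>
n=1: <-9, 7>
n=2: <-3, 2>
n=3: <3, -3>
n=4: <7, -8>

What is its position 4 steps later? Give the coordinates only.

The first coordinate reflects between -9 and 8, moving 6 per step.
  step 5: 7 → 1
  step 6: 1 → -5
  step 7: -5 → -7
  step 8: -7 → -1
The second coordinate changes by -5 each step: at step 8 it is -28.

<-1, -28>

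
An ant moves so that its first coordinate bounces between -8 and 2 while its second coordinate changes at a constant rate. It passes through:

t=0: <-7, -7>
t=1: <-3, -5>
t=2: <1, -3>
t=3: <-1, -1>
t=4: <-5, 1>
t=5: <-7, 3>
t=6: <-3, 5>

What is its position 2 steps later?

The first coordinate travels 4 per step and bounces off the walls at -8 and 2.
  step 7: -3 → 1
  step 8: 1 → -1
The second coordinate changes by +2 each step: at step 8 it is 9.

<-1, 9>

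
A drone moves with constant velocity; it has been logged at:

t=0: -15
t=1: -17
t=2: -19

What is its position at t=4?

-23

Constant displacement of -2 per step.
step 3: -19 − 2 → -21
step 4: -21 − 2 → -23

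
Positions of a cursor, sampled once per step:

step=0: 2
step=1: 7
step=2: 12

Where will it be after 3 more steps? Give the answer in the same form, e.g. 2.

27

The position changes by +5 every step.
step 3: 12 + 5 → 17
step 4: 17 + 5 → 22
step 5: 22 + 5 → 27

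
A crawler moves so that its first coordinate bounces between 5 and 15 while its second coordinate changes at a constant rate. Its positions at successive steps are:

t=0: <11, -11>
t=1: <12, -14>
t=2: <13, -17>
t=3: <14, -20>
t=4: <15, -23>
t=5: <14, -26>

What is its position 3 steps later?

The first coordinate travels 1 per step and bounces off the walls at 5 and 15.
  step 6: 14 → 13
  step 7: 13 → 12
  step 8: 12 → 11
The second coordinate changes by -3 each step: at step 8 it is -35.

<11, -35>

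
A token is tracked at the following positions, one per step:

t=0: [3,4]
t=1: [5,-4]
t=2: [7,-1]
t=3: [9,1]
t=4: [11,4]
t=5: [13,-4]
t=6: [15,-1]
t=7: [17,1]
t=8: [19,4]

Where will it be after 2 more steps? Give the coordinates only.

[23,-1]

The first coordinate changes by +2 each step, so at step 10 it is 3 + 10·(2) = 23.
The second coordinate repeats the cycle [4, -4, -1, 1] with period 4; step 10 mod 4 = 2, giving -1.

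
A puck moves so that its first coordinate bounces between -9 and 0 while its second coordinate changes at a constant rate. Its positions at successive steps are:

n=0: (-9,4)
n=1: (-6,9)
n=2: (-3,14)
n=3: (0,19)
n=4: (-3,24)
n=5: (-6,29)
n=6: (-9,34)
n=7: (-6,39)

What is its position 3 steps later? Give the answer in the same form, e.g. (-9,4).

The first coordinate travels 3 per step and bounces off the walls at -9 and 0.
  step 8: -6 → -3
  step 9: -3 → 0
  step 10: 0 → -3
The second coordinate changes by +5 each step: at step 10 it is 54.

(-3,54)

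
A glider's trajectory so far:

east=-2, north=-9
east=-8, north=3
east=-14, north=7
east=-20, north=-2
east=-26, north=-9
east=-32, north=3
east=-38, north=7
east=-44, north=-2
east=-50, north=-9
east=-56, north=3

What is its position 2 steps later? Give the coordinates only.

The east coordinate changes by -6 each step, so at step 11 it is -2 + 11·(-6) = -68.
The north coordinate repeats the cycle [-9, 3, 7, -2] with period 4; step 11 mod 4 = 3, giving -2.

east=-68, north=-2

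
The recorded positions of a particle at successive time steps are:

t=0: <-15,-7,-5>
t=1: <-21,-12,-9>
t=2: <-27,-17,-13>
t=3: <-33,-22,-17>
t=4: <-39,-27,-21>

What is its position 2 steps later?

<-51,-37,-29>

Each step adds <-6,-5,-4> to the position.
step 5: <-39,-27,-21> + <-6,-5,-4> → <-45,-32,-25>
step 6: <-45,-32,-25> + <-6,-5,-4> → <-51,-37,-29>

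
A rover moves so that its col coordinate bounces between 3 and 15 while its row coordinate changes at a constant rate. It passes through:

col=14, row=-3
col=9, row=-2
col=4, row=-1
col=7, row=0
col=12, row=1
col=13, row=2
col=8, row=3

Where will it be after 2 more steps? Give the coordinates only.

The col coordinate reflects between 3 and 15, moving 5 per step.
  step 7: 8 → 3
  step 8: 3 → 8
The row coordinate changes by +1 each step: at step 8 it is 5.

col=8, row=5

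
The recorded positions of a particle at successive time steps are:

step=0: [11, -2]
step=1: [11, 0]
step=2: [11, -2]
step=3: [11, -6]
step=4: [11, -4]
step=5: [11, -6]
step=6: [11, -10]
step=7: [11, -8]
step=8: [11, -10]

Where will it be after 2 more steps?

Step-to-step displacements: [+0, +2], [+0, -2], [+0, -4], [+0, +2], [+0, -2], [+0, -4], [+0, +2], [+0, -2] — a repeating cycle of length 3.
step 9: apply [+0, -4] → [11, -14]
step 10: apply [+0, +2] → [11, -12]

[11, -12]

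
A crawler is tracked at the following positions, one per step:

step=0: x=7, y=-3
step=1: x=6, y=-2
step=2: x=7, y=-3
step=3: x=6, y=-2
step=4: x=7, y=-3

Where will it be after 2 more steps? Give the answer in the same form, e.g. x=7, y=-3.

Consecutive displacements (-1, +1), (+1, -1), (-1, +1), (+1, -1) scale by a factor of -1 each step.
step 5: x=7, y=-3 + (-1, +1) → x=6, y=-2
step 6: x=6, y=-2 + (+1, -1) → x=7, y=-3

x=7, y=-3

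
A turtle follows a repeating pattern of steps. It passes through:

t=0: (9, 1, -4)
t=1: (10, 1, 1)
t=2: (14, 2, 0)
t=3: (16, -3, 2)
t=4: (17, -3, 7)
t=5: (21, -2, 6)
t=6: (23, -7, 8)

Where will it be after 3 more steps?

The moves between consecutive positions are (+1, +0, +5), (+4, +1, -1), (+2, -5, +2), (+1, +0, +5), (+4, +1, -1), (+2, -5, +2); they repeat the 3-cycle [(+1, +0, +5), (+4, +1, -1), (+2, -5, +2)].
step 7: apply (+1, +0, +5) → (24, -7, 13)
step 8: apply (+4, +1, -1) → (28, -6, 12)
step 9: apply (+2, -5, +2) → (30, -11, 14)

(30, -11, 14)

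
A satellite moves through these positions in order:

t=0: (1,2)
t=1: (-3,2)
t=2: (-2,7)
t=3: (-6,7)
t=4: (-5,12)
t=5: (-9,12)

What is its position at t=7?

Differencing gives (-4,+0), (+1,+5), (-4,+0), (+1,+5), (-4,+0). This is the pattern (-4,+0), (+1,+5) repeated.
step 6: apply (+1,+5) → (-8,17)
step 7: apply (-4,+0) → (-12,17)

(-12,17)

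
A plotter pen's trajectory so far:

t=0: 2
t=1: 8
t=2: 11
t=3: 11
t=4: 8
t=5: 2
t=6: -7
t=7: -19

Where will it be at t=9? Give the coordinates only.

-52

First differences are +6, +3, +0, -3, -6, -9, -12; their common second difference is -3 (constant acceleration).
step 8: -19 − 15 → -34
step 9: -34 − 18 → -52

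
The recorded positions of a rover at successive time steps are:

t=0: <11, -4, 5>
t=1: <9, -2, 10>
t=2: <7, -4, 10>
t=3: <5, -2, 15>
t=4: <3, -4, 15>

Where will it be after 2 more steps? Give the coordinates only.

The moves between consecutive positions are <-2, +2, +5>, <-2, -2, +0>, <-2, +2, +5>, <-2, -2, +0>; they repeat the 2-cycle [<-2, +2, +5>, <-2, -2, +0>].
step 5: apply <-2, +2, +5> → <1, -2, 20>
step 6: apply <-2, -2, +0> → <-1, -4, 20>

<-1, -4, 20>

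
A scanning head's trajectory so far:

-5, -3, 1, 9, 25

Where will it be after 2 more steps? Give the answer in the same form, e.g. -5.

121

The jumps are +2, +4, +8, +16 — a geometric progression with ratio 2.
step 5: 25 + 32 → 57
step 6: 57 + 64 → 121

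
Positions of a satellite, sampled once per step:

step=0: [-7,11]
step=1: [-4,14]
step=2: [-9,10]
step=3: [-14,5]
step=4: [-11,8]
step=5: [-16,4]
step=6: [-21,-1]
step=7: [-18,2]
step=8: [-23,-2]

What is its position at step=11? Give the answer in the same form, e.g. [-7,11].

The moves between consecutive positions are [+3,+3], [-5,-4], [-5,-5], [+3,+3], [-5,-4], [-5,-5], [+3,+3], [-5,-4]; they repeat the 3-cycle [[+3,+3], [-5,-4], [-5,-5]].
step 9: apply [-5,-5] → [-28,-7]
step 10: apply [+3,+3] → [-25,-4]
step 11: apply [-5,-4] → [-30,-8]

[-30,-8]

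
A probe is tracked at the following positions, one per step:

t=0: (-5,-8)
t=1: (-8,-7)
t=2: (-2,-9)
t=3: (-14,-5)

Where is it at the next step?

(10,-13)

Consecutive displacements (-3,+1), (+6,-2), (-12,+4) scale by a factor of -2 each step.
step 4: (-14,-5) + (+24,-8) → (10,-13)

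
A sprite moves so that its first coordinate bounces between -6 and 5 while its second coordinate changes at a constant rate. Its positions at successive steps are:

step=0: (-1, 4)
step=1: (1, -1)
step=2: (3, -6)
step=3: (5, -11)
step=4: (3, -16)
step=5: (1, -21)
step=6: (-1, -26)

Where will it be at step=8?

(-5, -36)

The first coordinate reflects between -6 and 5, moving 2 per step.
  step 7: -1 → -3
  step 8: -3 → -5
The second coordinate changes by -5 each step: at step 8 it is -36.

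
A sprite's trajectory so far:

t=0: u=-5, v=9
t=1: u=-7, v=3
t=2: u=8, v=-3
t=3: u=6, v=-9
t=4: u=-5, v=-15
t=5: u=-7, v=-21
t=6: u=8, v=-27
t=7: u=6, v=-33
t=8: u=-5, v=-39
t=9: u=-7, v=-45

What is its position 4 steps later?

u=-7, v=-69

U: cycles through -5, -7, 8, 6 every 4 steps. Step 13 lands at position 1 of the cycle → -7.
V: linear, -6 per step → -69 at step 13.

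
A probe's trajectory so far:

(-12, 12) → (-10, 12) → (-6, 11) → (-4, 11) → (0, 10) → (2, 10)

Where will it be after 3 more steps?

(12, 8)

The moves between consecutive positions are (+2, +0), (+4, -1), (+2, +0), (+4, -1), (+2, +0); they repeat the 2-cycle [(+2, +0), (+4, -1)].
step 6: apply (+4, -1) → (6, 9)
step 7: apply (+2, +0) → (8, 9)
step 8: apply (+4, -1) → (12, 8)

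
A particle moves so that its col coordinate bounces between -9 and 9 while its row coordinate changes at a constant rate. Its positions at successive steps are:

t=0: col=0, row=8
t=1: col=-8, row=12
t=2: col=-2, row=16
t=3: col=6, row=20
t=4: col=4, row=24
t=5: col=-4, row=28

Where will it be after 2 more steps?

col=2, row=36

The col coordinate travels 8 per step and bounces off the walls at -9 and 9.
  step 6: -4 → -6
  step 7: -6 → 2
The row coordinate changes by +4 each step: at step 7 it is 36.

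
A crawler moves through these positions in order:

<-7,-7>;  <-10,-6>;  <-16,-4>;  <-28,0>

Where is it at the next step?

<-52,8>

The jumps are <-3,+1>, <-6,+2>, <-12,+4> — a geometric progression with ratio 2.
step 4: <-28,0> + <-24,+8> → <-52,8>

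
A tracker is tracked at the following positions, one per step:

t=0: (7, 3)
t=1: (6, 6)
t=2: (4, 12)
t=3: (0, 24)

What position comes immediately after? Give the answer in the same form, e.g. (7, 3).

Step-to-step displacements: (-1, +3), (-2, +6), (-4, +12); each is 2× the previous.
step 4: (0, 24) + (-8, +24) → (-8, 48)

(-8, 48)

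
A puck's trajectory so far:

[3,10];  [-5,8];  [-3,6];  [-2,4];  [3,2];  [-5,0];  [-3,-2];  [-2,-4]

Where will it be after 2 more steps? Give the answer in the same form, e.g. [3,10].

[-5,-8]

First: cycles through 3, -5, -3, -2 every 4 steps. Step 9 lands at position 1 of the cycle → -5.
Second: linear, -2 per step → -8 at step 9.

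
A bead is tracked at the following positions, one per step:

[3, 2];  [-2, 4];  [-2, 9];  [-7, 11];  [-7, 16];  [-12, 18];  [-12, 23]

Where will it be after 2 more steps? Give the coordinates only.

[-17, 30]

Differencing gives [-5, +2], [+0, +5], [-5, +2], [+0, +5], [-5, +2], [+0, +5]. This is the pattern [-5, +2], [+0, +5] repeated.
step 7: apply [-5, +2] → [-17, 25]
step 8: apply [+0, +5] → [-17, 30]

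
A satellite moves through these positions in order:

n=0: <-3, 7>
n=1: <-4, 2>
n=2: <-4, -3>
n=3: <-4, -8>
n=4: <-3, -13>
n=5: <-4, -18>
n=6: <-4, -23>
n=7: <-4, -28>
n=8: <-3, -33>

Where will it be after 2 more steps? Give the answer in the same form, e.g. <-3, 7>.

The first coordinate repeats the cycle [-3, -4, -4, -4] with period 4; step 10 mod 4 = 2, giving -4.
The second coordinate changes by -5 each step, so at step 10 it is 7 + 10·(-5) = -43.

<-4, -43>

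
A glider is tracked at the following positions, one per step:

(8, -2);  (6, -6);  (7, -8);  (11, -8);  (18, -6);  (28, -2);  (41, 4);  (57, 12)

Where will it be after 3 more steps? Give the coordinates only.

(123, 48)

First differences are (-2, -4), (+1, -2), (+4, +0), (+7, +2), (+10, +4), (+13, +6), (+16, +8); their common second difference is (+3, +2) (constant acceleration).
step 8: (57, 12) + (+19, +10) → (76, 22)
step 9: (76, 22) + (+22, +12) → (98, 34)
step 10: (98, 34) + (+25, +14) → (123, 48)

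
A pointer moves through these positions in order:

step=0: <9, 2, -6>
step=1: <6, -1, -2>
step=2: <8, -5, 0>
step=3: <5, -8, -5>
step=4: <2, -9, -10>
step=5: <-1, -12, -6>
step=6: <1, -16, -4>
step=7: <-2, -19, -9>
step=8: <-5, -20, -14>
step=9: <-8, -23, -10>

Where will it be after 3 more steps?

Differencing gives <-3, -3, +4>, <+2, -4, +2>, <-3, -3, -5>, <-3, -1, -5>, <-3, -3, +4>, <+2, -4, +2>, <-3, -3, -5>, <-3, -1, -5>, <-3, -3, +4>. This is the pattern <-3, -3, +4>, <+2, -4, +2>, <-3, -3, -5>, <-3, -1, -5> repeated.
step 10: apply <+2, -4, +2> → <-6, -27, -8>
step 11: apply <-3, -3, -5> → <-9, -30, -13>
step 12: apply <-3, -1, -5> → <-12, -31, -18>

<-12, -31, -18>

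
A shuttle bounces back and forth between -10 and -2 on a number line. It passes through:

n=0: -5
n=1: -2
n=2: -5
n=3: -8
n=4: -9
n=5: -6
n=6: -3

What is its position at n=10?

The value reflects between -10 and -2, moving 3 per step.
  step 7: -3 → -4
  step 8: -4 → -7
  step 9: -7 → -10
  step 10: -10 → -7

-7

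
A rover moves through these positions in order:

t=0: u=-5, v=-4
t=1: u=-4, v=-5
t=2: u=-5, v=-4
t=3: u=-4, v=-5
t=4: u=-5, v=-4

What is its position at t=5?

u=-4, v=-5

The jumps are (+1,-1), (-1,+1), (+1,-1), (-1,+1) — a geometric progression with ratio -1.
step 5: u=-5, v=-4 + (+1,-1) → u=-4, v=-5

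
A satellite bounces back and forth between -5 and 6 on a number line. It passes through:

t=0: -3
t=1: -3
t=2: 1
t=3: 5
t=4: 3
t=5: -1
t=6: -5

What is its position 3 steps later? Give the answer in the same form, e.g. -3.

5

The value travels 4 per step and bounces off the walls at -5 and 6.
  step 7: -5 → -1
  step 8: -1 → 3
  step 9: 3 → 5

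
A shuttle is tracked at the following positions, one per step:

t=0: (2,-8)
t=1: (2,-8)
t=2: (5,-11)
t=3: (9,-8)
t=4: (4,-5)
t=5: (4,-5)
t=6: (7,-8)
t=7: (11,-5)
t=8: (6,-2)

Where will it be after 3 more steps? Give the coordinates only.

(13,-2)

The moves between consecutive positions are (+0,+0), (+3,-3), (+4,+3), (-5,+3), (+0,+0), (+3,-3), (+4,+3), (-5,+3); they repeat the 4-cycle [(+0,+0), (+3,-3), (+4,+3), (-5,+3)].
step 9: apply (+0,+0) → (6,-2)
step 10: apply (+3,-3) → (9,-5)
step 11: apply (+4,+3) → (13,-2)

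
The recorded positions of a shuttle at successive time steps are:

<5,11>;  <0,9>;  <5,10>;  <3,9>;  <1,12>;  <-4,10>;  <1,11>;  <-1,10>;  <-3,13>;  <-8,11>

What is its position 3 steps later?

<-7,14>

The moves between consecutive positions are <-5,-2>, <+5,+1>, <-2,-1>, <-2,+3>, <-5,-2>, <+5,+1>, <-2,-1>, <-2,+3>, <-5,-2>; they repeat the 4-cycle [<-5,-2>, <+5,+1>, <-2,-1>, <-2,+3>].
step 10: apply <+5,+1> → <-3,12>
step 11: apply <-2,-1> → <-5,11>
step 12: apply <-2,+3> → <-7,14>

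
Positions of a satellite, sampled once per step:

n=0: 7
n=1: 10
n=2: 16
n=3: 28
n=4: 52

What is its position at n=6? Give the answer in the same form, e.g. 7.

196

Consecutive displacements +3, +6, +12, +24 scale by a factor of 2 each step.
step 5: 52 + 48 → 100
step 6: 100 + 96 → 196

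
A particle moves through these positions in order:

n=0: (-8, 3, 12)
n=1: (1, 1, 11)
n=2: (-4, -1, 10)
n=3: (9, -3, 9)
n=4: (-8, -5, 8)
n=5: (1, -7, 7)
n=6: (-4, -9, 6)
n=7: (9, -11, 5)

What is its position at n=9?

First: cycles through -8, 1, -4, 9 every 4 steps. Step 9 lands at position 1 of the cycle → 1.
Second: linear, -2 per step → -15 at step 9.
Third: linear, -1 per step → 3 at step 9.

(1, -15, 3)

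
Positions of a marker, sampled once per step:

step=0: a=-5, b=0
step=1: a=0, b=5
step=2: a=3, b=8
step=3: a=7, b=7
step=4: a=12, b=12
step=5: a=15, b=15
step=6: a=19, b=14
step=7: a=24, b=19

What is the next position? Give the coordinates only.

a=27, b=22

Step-to-step displacements: (+5, +5), (+3, +3), (+4, -1), (+5, +5), (+3, +3), (+4, -1), (+5, +5) — a repeating cycle of length 3.
step 8: apply (+3, +3) → a=27, b=22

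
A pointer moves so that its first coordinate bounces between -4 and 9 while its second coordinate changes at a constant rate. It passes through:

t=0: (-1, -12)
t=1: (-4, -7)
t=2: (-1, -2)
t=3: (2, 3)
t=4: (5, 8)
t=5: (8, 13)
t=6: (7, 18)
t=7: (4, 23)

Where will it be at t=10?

(-3, 38)

The first coordinate travels 3 per step and bounces off the walls at -4 and 9.
  step 8: 4 → 1
  step 9: 1 → -2
  step 10: -2 → -3
The second coordinate changes by +5 each step: at step 10 it is 38.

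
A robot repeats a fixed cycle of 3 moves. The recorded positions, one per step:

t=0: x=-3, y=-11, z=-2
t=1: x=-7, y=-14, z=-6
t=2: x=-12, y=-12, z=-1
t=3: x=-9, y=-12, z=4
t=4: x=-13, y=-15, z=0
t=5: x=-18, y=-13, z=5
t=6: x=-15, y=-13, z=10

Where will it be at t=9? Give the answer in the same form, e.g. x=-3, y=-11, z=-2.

Differencing gives (-4,-3,-4), (-5,+2,+5), (+3,+0,+5), (-4,-3,-4), (-5,+2,+5), (+3,+0,+5). This is the pattern (-4,-3,-4), (-5,+2,+5), (+3,+0,+5) repeated.
step 7: apply (-4,-3,-4) → x=-19, y=-16, z=6
step 8: apply (-5,+2,+5) → x=-24, y=-14, z=11
step 9: apply (+3,+0,+5) → x=-21, y=-14, z=16

x=-21, y=-14, z=16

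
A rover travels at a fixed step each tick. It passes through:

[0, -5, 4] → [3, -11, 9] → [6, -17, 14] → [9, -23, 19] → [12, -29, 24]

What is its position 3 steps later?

Each step adds [+3, -6, +5] to the position.
step 5: [12, -29, 24] + [+3, -6, +5] → [15, -35, 29]
step 6: [15, -35, 29] + [+3, -6, +5] → [18, -41, 34]
step 7: [18, -41, 34] + [+3, -6, +5] → [21, -47, 39]

[21, -47, 39]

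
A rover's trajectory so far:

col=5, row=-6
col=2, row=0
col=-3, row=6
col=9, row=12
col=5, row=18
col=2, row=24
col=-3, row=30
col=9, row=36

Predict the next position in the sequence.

col=5, row=42

Col: cycles through 5, 2, -3, 9 every 4 steps. Step 8 lands at position 0 of the cycle → 5.
Row: linear, +6 per step → 42 at step 8.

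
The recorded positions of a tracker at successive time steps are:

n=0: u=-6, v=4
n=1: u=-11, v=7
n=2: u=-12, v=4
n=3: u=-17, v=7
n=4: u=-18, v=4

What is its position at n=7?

u=-29, v=7

The moves between consecutive positions are (-5, +3), (-1, -3), (-5, +3), (-1, -3); they repeat the 2-cycle [(-5, +3), (-1, -3)].
step 5: apply (-5, +3) → u=-23, v=7
step 6: apply (-1, -3) → u=-24, v=4
step 7: apply (-5, +3) → u=-29, v=7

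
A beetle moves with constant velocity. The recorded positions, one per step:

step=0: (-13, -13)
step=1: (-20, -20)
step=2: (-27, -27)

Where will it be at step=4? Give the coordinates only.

(-41, -41)

Constant displacement of (-7, -7) per step.
step 3: (-27, -27) + (-7, -7) → (-34, -34)
step 4: (-34, -34) + (-7, -7) → (-41, -41)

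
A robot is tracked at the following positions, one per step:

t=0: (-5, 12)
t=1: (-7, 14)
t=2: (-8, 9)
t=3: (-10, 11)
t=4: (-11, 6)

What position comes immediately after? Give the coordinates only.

(-13, 8)

The moves between consecutive positions are (-2, +2), (-1, -5), (-2, +2), (-1, -5); they repeat the 2-cycle [(-2, +2), (-1, -5)].
step 5: apply (-2, +2) → (-13, 8)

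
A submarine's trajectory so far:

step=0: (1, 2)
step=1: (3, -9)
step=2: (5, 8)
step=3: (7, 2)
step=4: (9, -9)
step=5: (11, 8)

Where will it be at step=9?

(19, 2)

First: linear, +2 per step → 19 at step 9.
Second: cycles through 2, -9, 8 every 3 steps. Step 9 lands at position 0 of the cycle → 2.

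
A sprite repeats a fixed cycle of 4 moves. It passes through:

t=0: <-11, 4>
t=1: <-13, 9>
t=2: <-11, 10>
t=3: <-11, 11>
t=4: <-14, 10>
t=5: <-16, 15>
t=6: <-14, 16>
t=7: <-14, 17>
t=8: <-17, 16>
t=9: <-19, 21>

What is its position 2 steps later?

Step-to-step displacements: <-2, +5>, <+2, +1>, <+0, +1>, <-3, -1>, <-2, +5>, <+2, +1>, <+0, +1>, <-3, -1>, <-2, +5> — a repeating cycle of length 4.
step 10: apply <+2, +1> → <-17, 22>
step 11: apply <+0, +1> → <-17, 23>

<-17, 23>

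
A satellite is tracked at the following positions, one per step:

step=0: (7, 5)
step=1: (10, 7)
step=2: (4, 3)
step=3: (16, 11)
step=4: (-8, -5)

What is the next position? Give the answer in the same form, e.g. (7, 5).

(40, 27)

Consecutive displacements (+3, +2), (-6, -4), (+12, +8), (-24, -16) scale by a factor of -2 each step.
step 5: (-8, -5) + (+48, +32) → (40, 27)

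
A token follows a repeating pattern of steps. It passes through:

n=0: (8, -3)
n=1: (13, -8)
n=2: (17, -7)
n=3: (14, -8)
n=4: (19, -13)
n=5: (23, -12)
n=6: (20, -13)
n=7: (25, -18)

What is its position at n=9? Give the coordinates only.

(26, -18)

The moves between consecutive positions are (+5, -5), (+4, +1), (-3, -1), (+5, -5), (+4, +1), (-3, -1), (+5, -5); they repeat the 3-cycle [(+5, -5), (+4, +1), (-3, -1)].
step 8: apply (+4, +1) → (29, -17)
step 9: apply (-3, -1) → (26, -18)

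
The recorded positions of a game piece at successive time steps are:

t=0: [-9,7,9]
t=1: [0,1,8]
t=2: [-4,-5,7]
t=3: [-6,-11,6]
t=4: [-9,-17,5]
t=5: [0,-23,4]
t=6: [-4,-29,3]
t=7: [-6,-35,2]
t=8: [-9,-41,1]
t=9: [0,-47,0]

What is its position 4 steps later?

[0,-71,-4]

First: cycles through -9, 0, -4, -6 every 4 steps. Step 13 lands at position 1 of the cycle → 0.
Second: linear, -6 per step → -71 at step 13.
Third: linear, -1 per step → -4 at step 13.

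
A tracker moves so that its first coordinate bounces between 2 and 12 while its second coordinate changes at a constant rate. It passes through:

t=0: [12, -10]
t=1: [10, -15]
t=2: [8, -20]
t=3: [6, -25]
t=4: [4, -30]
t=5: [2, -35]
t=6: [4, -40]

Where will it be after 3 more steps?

The first coordinate travels 2 per step and bounces off the walls at 2 and 12.
  step 7: 4 → 6
  step 8: 6 → 8
  step 9: 8 → 10
The second coordinate changes by -5 each step: at step 9 it is -55.

[10, -55]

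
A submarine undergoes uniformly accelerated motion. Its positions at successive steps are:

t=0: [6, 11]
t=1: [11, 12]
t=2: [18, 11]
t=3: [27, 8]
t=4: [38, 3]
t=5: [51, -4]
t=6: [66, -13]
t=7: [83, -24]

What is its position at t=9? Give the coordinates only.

Successive displacements: [+5, +1], [+7, -1], [+9, -3], [+11, -5], [+13, -7], [+15, -9], [+17, -11] — each changes by [+2, -2].
step 8: [83, -24] + [+19, -13] → [102, -37]
step 9: [102, -37] + [+21, -15] → [123, -52]

[123, -52]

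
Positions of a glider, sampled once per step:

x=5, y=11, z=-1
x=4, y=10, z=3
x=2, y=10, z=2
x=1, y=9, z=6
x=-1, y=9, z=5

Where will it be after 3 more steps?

The moves between consecutive positions are (-1, -1, +4), (-2, +0, -1), (-1, -1, +4), (-2, +0, -1); they repeat the 2-cycle [(-1, -1, +4), (-2, +0, -1)].
step 5: apply (-1, -1, +4) → x=-2, y=8, z=9
step 6: apply (-2, +0, -1) → x=-4, y=8, z=8
step 7: apply (-1, -1, +4) → x=-5, y=7, z=12

x=-5, y=7, z=12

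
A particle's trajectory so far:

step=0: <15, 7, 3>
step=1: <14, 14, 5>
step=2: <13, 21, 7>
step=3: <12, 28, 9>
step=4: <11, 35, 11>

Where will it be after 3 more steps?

Each step adds <-1, +7, +2> to the position.
step 5: <11, 35, 11> + <-1, +7, +2> → <10, 42, 13>
step 6: <10, 42, 13> + <-1, +7, +2> → <9, 49, 15>
step 7: <9, 49, 15> + <-1, +7, +2> → <8, 56, 17>

<8, 56, 17>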